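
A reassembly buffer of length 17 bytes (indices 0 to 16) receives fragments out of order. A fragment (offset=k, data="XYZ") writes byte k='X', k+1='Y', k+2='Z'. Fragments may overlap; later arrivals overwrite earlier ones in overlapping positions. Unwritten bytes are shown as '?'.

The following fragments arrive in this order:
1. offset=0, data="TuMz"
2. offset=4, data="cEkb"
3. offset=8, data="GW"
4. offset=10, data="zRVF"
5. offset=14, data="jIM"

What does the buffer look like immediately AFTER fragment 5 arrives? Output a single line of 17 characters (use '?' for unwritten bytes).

Fragment 1: offset=0 data="TuMz" -> buffer=TuMz?????????????
Fragment 2: offset=4 data="cEkb" -> buffer=TuMzcEkb?????????
Fragment 3: offset=8 data="GW" -> buffer=TuMzcEkbGW???????
Fragment 4: offset=10 data="zRVF" -> buffer=TuMzcEkbGWzRVF???
Fragment 5: offset=14 data="jIM" -> buffer=TuMzcEkbGWzRVFjIM

Answer: TuMzcEkbGWzRVFjIM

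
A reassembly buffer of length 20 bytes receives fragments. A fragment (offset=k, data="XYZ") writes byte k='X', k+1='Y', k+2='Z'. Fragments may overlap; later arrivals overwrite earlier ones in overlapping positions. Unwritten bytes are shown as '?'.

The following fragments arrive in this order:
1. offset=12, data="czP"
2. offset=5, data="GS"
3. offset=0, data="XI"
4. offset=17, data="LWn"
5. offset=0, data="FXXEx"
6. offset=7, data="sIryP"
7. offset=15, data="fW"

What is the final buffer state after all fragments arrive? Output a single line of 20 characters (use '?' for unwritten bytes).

Fragment 1: offset=12 data="czP" -> buffer=????????????czP?????
Fragment 2: offset=5 data="GS" -> buffer=?????GS?????czP?????
Fragment 3: offset=0 data="XI" -> buffer=XI???GS?????czP?????
Fragment 4: offset=17 data="LWn" -> buffer=XI???GS?????czP??LWn
Fragment 5: offset=0 data="FXXEx" -> buffer=FXXExGS?????czP??LWn
Fragment 6: offset=7 data="sIryP" -> buffer=FXXExGSsIryPczP??LWn
Fragment 7: offset=15 data="fW" -> buffer=FXXExGSsIryPczPfWLWn

Answer: FXXExGSsIryPczPfWLWn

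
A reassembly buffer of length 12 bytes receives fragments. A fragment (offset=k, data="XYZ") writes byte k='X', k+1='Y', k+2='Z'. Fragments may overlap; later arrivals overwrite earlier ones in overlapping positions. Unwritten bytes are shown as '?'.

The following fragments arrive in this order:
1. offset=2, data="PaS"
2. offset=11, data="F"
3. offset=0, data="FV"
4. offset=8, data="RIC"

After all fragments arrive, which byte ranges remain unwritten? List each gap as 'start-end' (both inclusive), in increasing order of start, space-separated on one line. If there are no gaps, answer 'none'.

Answer: 5-7

Derivation:
Fragment 1: offset=2 len=3
Fragment 2: offset=11 len=1
Fragment 3: offset=0 len=2
Fragment 4: offset=8 len=3
Gaps: 5-7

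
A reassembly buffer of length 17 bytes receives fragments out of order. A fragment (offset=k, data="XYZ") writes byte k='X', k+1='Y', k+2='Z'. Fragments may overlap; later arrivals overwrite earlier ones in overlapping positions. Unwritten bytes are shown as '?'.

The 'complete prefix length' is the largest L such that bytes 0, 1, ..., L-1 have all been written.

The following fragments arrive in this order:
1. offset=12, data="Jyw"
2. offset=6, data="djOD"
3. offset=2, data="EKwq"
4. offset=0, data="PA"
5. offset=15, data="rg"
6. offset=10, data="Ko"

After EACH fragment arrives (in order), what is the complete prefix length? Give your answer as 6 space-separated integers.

Fragment 1: offset=12 data="Jyw" -> buffer=????????????Jyw?? -> prefix_len=0
Fragment 2: offset=6 data="djOD" -> buffer=??????djOD??Jyw?? -> prefix_len=0
Fragment 3: offset=2 data="EKwq" -> buffer=??EKwqdjOD??Jyw?? -> prefix_len=0
Fragment 4: offset=0 data="PA" -> buffer=PAEKwqdjOD??Jyw?? -> prefix_len=10
Fragment 5: offset=15 data="rg" -> buffer=PAEKwqdjOD??Jywrg -> prefix_len=10
Fragment 6: offset=10 data="Ko" -> buffer=PAEKwqdjODKoJywrg -> prefix_len=17

Answer: 0 0 0 10 10 17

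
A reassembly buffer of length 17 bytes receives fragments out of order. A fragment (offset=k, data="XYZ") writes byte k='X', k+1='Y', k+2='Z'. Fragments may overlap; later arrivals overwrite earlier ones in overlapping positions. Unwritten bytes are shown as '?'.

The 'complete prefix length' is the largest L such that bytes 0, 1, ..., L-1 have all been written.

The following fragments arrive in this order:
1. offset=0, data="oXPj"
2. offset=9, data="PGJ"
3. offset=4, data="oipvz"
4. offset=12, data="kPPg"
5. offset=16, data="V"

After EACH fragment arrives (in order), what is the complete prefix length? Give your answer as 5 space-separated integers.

Answer: 4 4 12 16 17

Derivation:
Fragment 1: offset=0 data="oXPj" -> buffer=oXPj????????????? -> prefix_len=4
Fragment 2: offset=9 data="PGJ" -> buffer=oXPj?????PGJ????? -> prefix_len=4
Fragment 3: offset=4 data="oipvz" -> buffer=oXPjoipvzPGJ????? -> prefix_len=12
Fragment 4: offset=12 data="kPPg" -> buffer=oXPjoipvzPGJkPPg? -> prefix_len=16
Fragment 5: offset=16 data="V" -> buffer=oXPjoipvzPGJkPPgV -> prefix_len=17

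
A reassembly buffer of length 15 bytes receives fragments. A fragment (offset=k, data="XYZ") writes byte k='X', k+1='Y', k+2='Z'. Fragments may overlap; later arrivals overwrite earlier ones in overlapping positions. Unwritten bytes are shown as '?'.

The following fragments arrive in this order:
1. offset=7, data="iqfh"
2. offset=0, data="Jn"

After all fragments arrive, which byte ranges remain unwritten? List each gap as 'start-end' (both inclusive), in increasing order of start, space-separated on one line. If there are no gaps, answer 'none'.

Fragment 1: offset=7 len=4
Fragment 2: offset=0 len=2
Gaps: 2-6 11-14

Answer: 2-6 11-14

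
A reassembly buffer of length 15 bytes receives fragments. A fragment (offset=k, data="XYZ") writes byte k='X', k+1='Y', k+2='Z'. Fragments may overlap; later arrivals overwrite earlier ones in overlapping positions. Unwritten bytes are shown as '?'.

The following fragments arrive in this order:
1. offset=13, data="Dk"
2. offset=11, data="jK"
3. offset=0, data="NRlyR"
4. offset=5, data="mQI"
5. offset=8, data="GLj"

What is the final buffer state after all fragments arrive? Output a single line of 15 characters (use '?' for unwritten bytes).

Answer: NRlyRmQIGLjjKDk

Derivation:
Fragment 1: offset=13 data="Dk" -> buffer=?????????????Dk
Fragment 2: offset=11 data="jK" -> buffer=???????????jKDk
Fragment 3: offset=0 data="NRlyR" -> buffer=NRlyR??????jKDk
Fragment 4: offset=5 data="mQI" -> buffer=NRlyRmQI???jKDk
Fragment 5: offset=8 data="GLj" -> buffer=NRlyRmQIGLjjKDk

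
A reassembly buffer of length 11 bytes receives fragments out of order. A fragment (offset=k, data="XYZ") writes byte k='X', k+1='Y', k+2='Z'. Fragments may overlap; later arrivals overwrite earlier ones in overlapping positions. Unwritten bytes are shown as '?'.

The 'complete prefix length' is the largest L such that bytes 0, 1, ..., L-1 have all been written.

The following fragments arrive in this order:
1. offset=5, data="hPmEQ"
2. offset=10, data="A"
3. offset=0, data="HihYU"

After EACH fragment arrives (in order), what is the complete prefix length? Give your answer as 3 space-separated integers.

Answer: 0 0 11

Derivation:
Fragment 1: offset=5 data="hPmEQ" -> buffer=?????hPmEQ? -> prefix_len=0
Fragment 2: offset=10 data="A" -> buffer=?????hPmEQA -> prefix_len=0
Fragment 3: offset=0 data="HihYU" -> buffer=HihYUhPmEQA -> prefix_len=11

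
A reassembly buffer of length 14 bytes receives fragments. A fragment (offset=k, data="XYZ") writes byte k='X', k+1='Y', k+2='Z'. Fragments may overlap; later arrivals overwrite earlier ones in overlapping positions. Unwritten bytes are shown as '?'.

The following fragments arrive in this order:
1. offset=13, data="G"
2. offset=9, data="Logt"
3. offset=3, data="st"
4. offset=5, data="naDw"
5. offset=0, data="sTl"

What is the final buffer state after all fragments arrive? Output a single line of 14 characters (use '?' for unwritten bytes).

Fragment 1: offset=13 data="G" -> buffer=?????????????G
Fragment 2: offset=9 data="Logt" -> buffer=?????????LogtG
Fragment 3: offset=3 data="st" -> buffer=???st????LogtG
Fragment 4: offset=5 data="naDw" -> buffer=???stnaDwLogtG
Fragment 5: offset=0 data="sTl" -> buffer=sTlstnaDwLogtG

Answer: sTlstnaDwLogtG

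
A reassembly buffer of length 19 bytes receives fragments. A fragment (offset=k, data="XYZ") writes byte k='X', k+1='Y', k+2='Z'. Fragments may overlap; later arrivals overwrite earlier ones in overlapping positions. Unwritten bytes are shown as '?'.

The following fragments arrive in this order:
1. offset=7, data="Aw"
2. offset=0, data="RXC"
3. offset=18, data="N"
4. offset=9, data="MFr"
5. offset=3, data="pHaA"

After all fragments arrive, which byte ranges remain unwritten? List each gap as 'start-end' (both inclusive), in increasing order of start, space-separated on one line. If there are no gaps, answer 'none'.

Fragment 1: offset=7 len=2
Fragment 2: offset=0 len=3
Fragment 3: offset=18 len=1
Fragment 4: offset=9 len=3
Fragment 5: offset=3 len=4
Gaps: 12-17

Answer: 12-17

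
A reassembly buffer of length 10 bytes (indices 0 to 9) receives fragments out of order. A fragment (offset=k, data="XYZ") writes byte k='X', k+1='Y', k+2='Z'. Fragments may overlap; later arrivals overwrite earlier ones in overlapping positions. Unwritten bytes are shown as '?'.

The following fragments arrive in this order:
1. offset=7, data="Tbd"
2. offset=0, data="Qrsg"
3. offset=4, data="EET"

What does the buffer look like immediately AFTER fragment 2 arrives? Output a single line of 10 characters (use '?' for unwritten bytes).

Fragment 1: offset=7 data="Tbd" -> buffer=???????Tbd
Fragment 2: offset=0 data="Qrsg" -> buffer=Qrsg???Tbd

Answer: Qrsg???Tbd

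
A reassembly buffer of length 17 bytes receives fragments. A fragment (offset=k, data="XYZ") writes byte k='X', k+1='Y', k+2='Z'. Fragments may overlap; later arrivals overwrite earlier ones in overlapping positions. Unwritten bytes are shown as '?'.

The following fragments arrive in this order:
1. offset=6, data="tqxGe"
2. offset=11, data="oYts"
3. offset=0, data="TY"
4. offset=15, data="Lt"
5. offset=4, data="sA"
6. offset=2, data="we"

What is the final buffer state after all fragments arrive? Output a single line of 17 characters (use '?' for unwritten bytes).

Fragment 1: offset=6 data="tqxGe" -> buffer=??????tqxGe??????
Fragment 2: offset=11 data="oYts" -> buffer=??????tqxGeoYts??
Fragment 3: offset=0 data="TY" -> buffer=TY????tqxGeoYts??
Fragment 4: offset=15 data="Lt" -> buffer=TY????tqxGeoYtsLt
Fragment 5: offset=4 data="sA" -> buffer=TY??sAtqxGeoYtsLt
Fragment 6: offset=2 data="we" -> buffer=TYwesAtqxGeoYtsLt

Answer: TYwesAtqxGeoYtsLt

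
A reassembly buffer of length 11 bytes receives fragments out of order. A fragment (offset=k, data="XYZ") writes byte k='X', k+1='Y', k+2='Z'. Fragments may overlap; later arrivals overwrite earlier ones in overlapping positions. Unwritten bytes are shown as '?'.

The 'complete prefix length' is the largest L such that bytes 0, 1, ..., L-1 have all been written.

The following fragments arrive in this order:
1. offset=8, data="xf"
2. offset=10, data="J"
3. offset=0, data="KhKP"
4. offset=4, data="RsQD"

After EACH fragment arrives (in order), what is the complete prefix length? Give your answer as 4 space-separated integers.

Fragment 1: offset=8 data="xf" -> buffer=????????xf? -> prefix_len=0
Fragment 2: offset=10 data="J" -> buffer=????????xfJ -> prefix_len=0
Fragment 3: offset=0 data="KhKP" -> buffer=KhKP????xfJ -> prefix_len=4
Fragment 4: offset=4 data="RsQD" -> buffer=KhKPRsQDxfJ -> prefix_len=11

Answer: 0 0 4 11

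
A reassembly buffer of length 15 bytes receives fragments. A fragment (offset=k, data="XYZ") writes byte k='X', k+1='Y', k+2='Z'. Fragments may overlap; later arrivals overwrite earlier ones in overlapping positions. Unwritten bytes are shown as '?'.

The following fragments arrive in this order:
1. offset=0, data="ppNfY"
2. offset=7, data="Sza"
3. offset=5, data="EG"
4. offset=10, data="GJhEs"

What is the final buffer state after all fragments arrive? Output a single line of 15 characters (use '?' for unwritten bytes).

Answer: ppNfYEGSzaGJhEs

Derivation:
Fragment 1: offset=0 data="ppNfY" -> buffer=ppNfY??????????
Fragment 2: offset=7 data="Sza" -> buffer=ppNfY??Sza?????
Fragment 3: offset=5 data="EG" -> buffer=ppNfYEGSza?????
Fragment 4: offset=10 data="GJhEs" -> buffer=ppNfYEGSzaGJhEs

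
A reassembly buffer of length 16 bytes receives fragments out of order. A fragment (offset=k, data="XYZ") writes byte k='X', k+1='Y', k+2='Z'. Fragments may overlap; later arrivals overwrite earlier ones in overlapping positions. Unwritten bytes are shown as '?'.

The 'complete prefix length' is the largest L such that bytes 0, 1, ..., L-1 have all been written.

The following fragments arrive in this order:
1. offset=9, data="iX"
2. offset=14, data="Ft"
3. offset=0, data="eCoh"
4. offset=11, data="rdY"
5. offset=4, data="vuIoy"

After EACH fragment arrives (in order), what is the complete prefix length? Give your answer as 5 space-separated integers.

Fragment 1: offset=9 data="iX" -> buffer=?????????iX????? -> prefix_len=0
Fragment 2: offset=14 data="Ft" -> buffer=?????????iX???Ft -> prefix_len=0
Fragment 3: offset=0 data="eCoh" -> buffer=eCoh?????iX???Ft -> prefix_len=4
Fragment 4: offset=11 data="rdY" -> buffer=eCoh?????iXrdYFt -> prefix_len=4
Fragment 5: offset=4 data="vuIoy" -> buffer=eCohvuIoyiXrdYFt -> prefix_len=16

Answer: 0 0 4 4 16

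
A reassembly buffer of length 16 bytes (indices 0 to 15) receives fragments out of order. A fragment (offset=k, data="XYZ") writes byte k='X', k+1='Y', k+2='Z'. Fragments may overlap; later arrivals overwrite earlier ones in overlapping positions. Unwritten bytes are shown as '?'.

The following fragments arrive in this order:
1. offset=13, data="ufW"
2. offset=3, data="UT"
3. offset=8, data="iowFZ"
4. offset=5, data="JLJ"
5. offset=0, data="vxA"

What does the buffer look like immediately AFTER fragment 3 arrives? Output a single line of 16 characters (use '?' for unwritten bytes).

Fragment 1: offset=13 data="ufW" -> buffer=?????????????ufW
Fragment 2: offset=3 data="UT" -> buffer=???UT????????ufW
Fragment 3: offset=8 data="iowFZ" -> buffer=???UT???iowFZufW

Answer: ???UT???iowFZufW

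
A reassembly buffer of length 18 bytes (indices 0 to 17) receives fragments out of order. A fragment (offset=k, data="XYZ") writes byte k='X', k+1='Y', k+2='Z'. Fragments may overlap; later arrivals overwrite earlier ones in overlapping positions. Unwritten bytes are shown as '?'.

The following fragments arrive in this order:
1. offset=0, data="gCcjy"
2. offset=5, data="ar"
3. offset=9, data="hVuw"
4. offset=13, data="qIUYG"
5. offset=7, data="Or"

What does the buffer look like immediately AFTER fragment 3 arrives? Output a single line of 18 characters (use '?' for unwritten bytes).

Answer: gCcjyar??hVuw?????

Derivation:
Fragment 1: offset=0 data="gCcjy" -> buffer=gCcjy?????????????
Fragment 2: offset=5 data="ar" -> buffer=gCcjyar???????????
Fragment 3: offset=9 data="hVuw" -> buffer=gCcjyar??hVuw?????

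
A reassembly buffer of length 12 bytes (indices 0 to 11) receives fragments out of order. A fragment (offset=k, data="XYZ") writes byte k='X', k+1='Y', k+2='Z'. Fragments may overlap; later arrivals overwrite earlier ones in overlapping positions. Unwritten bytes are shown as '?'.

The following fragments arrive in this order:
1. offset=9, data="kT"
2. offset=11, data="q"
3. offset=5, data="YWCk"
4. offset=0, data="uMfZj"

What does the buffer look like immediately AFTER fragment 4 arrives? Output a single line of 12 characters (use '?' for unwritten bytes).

Answer: uMfZjYWCkkTq

Derivation:
Fragment 1: offset=9 data="kT" -> buffer=?????????kT?
Fragment 2: offset=11 data="q" -> buffer=?????????kTq
Fragment 3: offset=5 data="YWCk" -> buffer=?????YWCkkTq
Fragment 4: offset=0 data="uMfZj" -> buffer=uMfZjYWCkkTq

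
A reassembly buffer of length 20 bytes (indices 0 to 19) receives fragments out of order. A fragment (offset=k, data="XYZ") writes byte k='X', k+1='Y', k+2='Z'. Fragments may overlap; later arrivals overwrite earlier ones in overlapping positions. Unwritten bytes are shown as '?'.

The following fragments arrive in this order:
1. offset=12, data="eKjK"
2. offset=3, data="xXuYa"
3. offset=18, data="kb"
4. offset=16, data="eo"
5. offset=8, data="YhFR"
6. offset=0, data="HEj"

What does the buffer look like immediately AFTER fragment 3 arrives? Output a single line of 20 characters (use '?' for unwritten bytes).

Answer: ???xXuYa????eKjK??kb

Derivation:
Fragment 1: offset=12 data="eKjK" -> buffer=????????????eKjK????
Fragment 2: offset=3 data="xXuYa" -> buffer=???xXuYa????eKjK????
Fragment 3: offset=18 data="kb" -> buffer=???xXuYa????eKjK??kb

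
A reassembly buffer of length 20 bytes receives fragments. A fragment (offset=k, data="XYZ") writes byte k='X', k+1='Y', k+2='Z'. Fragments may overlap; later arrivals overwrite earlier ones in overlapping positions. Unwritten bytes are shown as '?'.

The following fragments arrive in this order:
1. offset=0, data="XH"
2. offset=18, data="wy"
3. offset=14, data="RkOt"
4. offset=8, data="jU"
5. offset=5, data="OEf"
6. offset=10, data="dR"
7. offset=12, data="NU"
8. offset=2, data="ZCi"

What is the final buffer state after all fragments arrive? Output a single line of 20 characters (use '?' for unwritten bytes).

Fragment 1: offset=0 data="XH" -> buffer=XH??????????????????
Fragment 2: offset=18 data="wy" -> buffer=XH????????????????wy
Fragment 3: offset=14 data="RkOt" -> buffer=XH????????????RkOtwy
Fragment 4: offset=8 data="jU" -> buffer=XH??????jU????RkOtwy
Fragment 5: offset=5 data="OEf" -> buffer=XH???OEfjU????RkOtwy
Fragment 6: offset=10 data="dR" -> buffer=XH???OEfjUdR??RkOtwy
Fragment 7: offset=12 data="NU" -> buffer=XH???OEfjUdRNURkOtwy
Fragment 8: offset=2 data="ZCi" -> buffer=XHZCiOEfjUdRNURkOtwy

Answer: XHZCiOEfjUdRNURkOtwy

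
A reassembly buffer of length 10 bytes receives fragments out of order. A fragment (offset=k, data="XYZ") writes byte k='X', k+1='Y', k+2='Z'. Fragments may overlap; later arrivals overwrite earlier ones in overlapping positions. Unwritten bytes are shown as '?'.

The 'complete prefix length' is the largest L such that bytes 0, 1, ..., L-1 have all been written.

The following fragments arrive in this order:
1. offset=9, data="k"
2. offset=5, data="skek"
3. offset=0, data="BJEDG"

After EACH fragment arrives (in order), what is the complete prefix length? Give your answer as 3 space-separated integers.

Fragment 1: offset=9 data="k" -> buffer=?????????k -> prefix_len=0
Fragment 2: offset=5 data="skek" -> buffer=?????skekk -> prefix_len=0
Fragment 3: offset=0 data="BJEDG" -> buffer=BJEDGskekk -> prefix_len=10

Answer: 0 0 10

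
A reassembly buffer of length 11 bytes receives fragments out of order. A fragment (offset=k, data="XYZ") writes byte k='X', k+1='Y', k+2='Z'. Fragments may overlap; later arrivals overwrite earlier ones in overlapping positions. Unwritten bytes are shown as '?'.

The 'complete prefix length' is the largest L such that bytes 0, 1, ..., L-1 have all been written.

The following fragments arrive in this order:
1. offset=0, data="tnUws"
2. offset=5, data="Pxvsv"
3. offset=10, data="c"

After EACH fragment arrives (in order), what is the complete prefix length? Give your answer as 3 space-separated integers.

Fragment 1: offset=0 data="tnUws" -> buffer=tnUws?????? -> prefix_len=5
Fragment 2: offset=5 data="Pxvsv" -> buffer=tnUwsPxvsv? -> prefix_len=10
Fragment 3: offset=10 data="c" -> buffer=tnUwsPxvsvc -> prefix_len=11

Answer: 5 10 11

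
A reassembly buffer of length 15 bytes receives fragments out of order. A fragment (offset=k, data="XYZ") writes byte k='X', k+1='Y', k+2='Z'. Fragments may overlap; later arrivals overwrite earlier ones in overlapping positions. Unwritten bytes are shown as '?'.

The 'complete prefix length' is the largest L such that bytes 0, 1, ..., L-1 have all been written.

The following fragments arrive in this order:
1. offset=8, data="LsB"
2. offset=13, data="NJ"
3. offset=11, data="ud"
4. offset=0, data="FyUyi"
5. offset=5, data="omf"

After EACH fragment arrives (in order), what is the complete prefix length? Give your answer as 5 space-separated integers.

Answer: 0 0 0 5 15

Derivation:
Fragment 1: offset=8 data="LsB" -> buffer=????????LsB???? -> prefix_len=0
Fragment 2: offset=13 data="NJ" -> buffer=????????LsB??NJ -> prefix_len=0
Fragment 3: offset=11 data="ud" -> buffer=????????LsBudNJ -> prefix_len=0
Fragment 4: offset=0 data="FyUyi" -> buffer=FyUyi???LsBudNJ -> prefix_len=5
Fragment 5: offset=5 data="omf" -> buffer=FyUyiomfLsBudNJ -> prefix_len=15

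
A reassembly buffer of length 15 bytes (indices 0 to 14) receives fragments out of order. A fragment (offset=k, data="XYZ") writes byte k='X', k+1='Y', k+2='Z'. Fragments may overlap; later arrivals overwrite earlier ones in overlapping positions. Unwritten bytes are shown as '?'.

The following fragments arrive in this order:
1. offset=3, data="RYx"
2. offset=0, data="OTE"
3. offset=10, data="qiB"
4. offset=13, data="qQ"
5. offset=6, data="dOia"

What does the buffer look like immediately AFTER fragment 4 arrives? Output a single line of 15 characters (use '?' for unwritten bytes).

Answer: OTERYx????qiBqQ

Derivation:
Fragment 1: offset=3 data="RYx" -> buffer=???RYx?????????
Fragment 2: offset=0 data="OTE" -> buffer=OTERYx?????????
Fragment 3: offset=10 data="qiB" -> buffer=OTERYx????qiB??
Fragment 4: offset=13 data="qQ" -> buffer=OTERYx????qiBqQ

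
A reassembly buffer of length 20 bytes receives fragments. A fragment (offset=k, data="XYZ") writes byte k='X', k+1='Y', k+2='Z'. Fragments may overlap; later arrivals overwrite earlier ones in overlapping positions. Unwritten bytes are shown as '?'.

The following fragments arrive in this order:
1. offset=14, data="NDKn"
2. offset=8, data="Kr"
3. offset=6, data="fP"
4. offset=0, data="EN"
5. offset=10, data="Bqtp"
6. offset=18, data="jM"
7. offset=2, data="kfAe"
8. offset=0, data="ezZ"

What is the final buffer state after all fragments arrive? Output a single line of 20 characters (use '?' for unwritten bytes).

Fragment 1: offset=14 data="NDKn" -> buffer=??????????????NDKn??
Fragment 2: offset=8 data="Kr" -> buffer=????????Kr????NDKn??
Fragment 3: offset=6 data="fP" -> buffer=??????fPKr????NDKn??
Fragment 4: offset=0 data="EN" -> buffer=EN????fPKr????NDKn??
Fragment 5: offset=10 data="Bqtp" -> buffer=EN????fPKrBqtpNDKn??
Fragment 6: offset=18 data="jM" -> buffer=EN????fPKrBqtpNDKnjM
Fragment 7: offset=2 data="kfAe" -> buffer=ENkfAefPKrBqtpNDKnjM
Fragment 8: offset=0 data="ezZ" -> buffer=ezZfAefPKrBqtpNDKnjM

Answer: ezZfAefPKrBqtpNDKnjM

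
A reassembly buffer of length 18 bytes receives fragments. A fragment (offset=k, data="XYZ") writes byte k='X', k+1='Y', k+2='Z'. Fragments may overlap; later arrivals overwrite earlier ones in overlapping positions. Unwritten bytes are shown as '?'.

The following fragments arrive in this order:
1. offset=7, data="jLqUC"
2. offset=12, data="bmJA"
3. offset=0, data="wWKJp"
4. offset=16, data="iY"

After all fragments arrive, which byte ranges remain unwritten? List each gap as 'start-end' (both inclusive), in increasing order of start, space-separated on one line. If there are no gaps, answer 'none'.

Fragment 1: offset=7 len=5
Fragment 2: offset=12 len=4
Fragment 3: offset=0 len=5
Fragment 4: offset=16 len=2
Gaps: 5-6

Answer: 5-6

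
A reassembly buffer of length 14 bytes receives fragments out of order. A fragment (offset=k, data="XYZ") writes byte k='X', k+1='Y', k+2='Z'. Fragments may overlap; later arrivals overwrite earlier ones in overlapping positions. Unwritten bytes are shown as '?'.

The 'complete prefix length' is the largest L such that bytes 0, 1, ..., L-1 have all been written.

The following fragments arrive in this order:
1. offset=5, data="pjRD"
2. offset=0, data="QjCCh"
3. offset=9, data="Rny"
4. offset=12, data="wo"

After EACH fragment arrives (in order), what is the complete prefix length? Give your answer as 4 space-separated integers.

Fragment 1: offset=5 data="pjRD" -> buffer=?????pjRD????? -> prefix_len=0
Fragment 2: offset=0 data="QjCCh" -> buffer=QjCChpjRD????? -> prefix_len=9
Fragment 3: offset=9 data="Rny" -> buffer=QjCChpjRDRny?? -> prefix_len=12
Fragment 4: offset=12 data="wo" -> buffer=QjCChpjRDRnywo -> prefix_len=14

Answer: 0 9 12 14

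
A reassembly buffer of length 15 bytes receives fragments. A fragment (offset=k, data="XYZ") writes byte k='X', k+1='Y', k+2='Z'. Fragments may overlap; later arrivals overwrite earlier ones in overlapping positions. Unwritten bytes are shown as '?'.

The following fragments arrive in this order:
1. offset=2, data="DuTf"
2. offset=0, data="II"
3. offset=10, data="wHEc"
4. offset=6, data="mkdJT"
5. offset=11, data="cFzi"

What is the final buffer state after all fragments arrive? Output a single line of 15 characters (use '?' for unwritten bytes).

Fragment 1: offset=2 data="DuTf" -> buffer=??DuTf?????????
Fragment 2: offset=0 data="II" -> buffer=IIDuTf?????????
Fragment 3: offset=10 data="wHEc" -> buffer=IIDuTf????wHEc?
Fragment 4: offset=6 data="mkdJT" -> buffer=IIDuTfmkdJTHEc?
Fragment 5: offset=11 data="cFzi" -> buffer=IIDuTfmkdJTcFzi

Answer: IIDuTfmkdJTcFzi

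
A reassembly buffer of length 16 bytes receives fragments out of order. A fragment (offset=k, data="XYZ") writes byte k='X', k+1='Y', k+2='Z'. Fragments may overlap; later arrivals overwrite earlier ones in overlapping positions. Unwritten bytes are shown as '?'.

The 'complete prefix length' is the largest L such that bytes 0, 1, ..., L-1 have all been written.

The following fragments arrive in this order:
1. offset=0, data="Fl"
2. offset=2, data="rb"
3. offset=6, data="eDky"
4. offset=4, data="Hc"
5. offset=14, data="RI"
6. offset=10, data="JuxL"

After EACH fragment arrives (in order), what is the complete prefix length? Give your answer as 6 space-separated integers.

Fragment 1: offset=0 data="Fl" -> buffer=Fl?????????????? -> prefix_len=2
Fragment 2: offset=2 data="rb" -> buffer=Flrb???????????? -> prefix_len=4
Fragment 3: offset=6 data="eDky" -> buffer=Flrb??eDky?????? -> prefix_len=4
Fragment 4: offset=4 data="Hc" -> buffer=FlrbHceDky?????? -> prefix_len=10
Fragment 5: offset=14 data="RI" -> buffer=FlrbHceDky????RI -> prefix_len=10
Fragment 6: offset=10 data="JuxL" -> buffer=FlrbHceDkyJuxLRI -> prefix_len=16

Answer: 2 4 4 10 10 16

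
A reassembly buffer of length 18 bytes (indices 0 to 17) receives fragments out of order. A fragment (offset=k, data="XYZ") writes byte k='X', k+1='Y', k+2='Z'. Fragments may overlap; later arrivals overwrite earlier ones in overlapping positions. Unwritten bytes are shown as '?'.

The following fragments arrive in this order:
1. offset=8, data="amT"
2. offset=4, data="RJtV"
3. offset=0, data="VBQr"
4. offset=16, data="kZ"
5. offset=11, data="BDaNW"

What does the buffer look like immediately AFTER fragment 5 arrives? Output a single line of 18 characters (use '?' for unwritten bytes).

Fragment 1: offset=8 data="amT" -> buffer=????????amT???????
Fragment 2: offset=4 data="RJtV" -> buffer=????RJtVamT???????
Fragment 3: offset=0 data="VBQr" -> buffer=VBQrRJtVamT???????
Fragment 4: offset=16 data="kZ" -> buffer=VBQrRJtVamT?????kZ
Fragment 5: offset=11 data="BDaNW" -> buffer=VBQrRJtVamTBDaNWkZ

Answer: VBQrRJtVamTBDaNWkZ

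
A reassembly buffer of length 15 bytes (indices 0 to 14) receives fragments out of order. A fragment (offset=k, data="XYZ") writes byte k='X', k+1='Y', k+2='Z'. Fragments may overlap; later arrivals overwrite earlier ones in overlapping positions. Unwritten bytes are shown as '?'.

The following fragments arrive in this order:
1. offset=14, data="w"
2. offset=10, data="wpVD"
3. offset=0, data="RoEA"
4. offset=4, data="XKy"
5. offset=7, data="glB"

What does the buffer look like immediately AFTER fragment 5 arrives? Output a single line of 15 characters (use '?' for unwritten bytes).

Answer: RoEAXKyglBwpVDw

Derivation:
Fragment 1: offset=14 data="w" -> buffer=??????????????w
Fragment 2: offset=10 data="wpVD" -> buffer=??????????wpVDw
Fragment 3: offset=0 data="RoEA" -> buffer=RoEA??????wpVDw
Fragment 4: offset=4 data="XKy" -> buffer=RoEAXKy???wpVDw
Fragment 5: offset=7 data="glB" -> buffer=RoEAXKyglBwpVDw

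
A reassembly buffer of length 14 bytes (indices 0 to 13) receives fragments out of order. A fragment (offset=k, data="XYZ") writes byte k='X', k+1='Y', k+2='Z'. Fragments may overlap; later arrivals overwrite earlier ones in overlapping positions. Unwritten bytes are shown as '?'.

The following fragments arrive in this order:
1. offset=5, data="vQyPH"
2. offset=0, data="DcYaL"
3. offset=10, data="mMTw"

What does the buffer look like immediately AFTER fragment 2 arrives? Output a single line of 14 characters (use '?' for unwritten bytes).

Answer: DcYaLvQyPH????

Derivation:
Fragment 1: offset=5 data="vQyPH" -> buffer=?????vQyPH????
Fragment 2: offset=0 data="DcYaL" -> buffer=DcYaLvQyPH????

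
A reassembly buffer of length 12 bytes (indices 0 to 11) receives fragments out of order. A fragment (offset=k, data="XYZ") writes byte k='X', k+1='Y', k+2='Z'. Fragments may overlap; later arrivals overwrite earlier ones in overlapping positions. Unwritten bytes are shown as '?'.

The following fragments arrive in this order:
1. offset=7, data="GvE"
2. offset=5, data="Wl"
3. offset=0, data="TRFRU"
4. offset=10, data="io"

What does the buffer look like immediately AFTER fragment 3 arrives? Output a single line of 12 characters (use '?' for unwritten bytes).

Answer: TRFRUWlGvE??

Derivation:
Fragment 1: offset=7 data="GvE" -> buffer=???????GvE??
Fragment 2: offset=5 data="Wl" -> buffer=?????WlGvE??
Fragment 3: offset=0 data="TRFRU" -> buffer=TRFRUWlGvE??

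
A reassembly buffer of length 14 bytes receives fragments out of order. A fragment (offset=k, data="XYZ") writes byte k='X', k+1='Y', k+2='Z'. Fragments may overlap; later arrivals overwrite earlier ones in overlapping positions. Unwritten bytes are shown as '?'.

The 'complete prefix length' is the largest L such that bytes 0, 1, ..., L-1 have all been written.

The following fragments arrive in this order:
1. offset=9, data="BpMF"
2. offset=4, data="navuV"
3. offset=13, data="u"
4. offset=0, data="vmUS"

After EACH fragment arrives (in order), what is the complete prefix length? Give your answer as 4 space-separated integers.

Answer: 0 0 0 14

Derivation:
Fragment 1: offset=9 data="BpMF" -> buffer=?????????BpMF? -> prefix_len=0
Fragment 2: offset=4 data="navuV" -> buffer=????navuVBpMF? -> prefix_len=0
Fragment 3: offset=13 data="u" -> buffer=????navuVBpMFu -> prefix_len=0
Fragment 4: offset=0 data="vmUS" -> buffer=vmUSnavuVBpMFu -> prefix_len=14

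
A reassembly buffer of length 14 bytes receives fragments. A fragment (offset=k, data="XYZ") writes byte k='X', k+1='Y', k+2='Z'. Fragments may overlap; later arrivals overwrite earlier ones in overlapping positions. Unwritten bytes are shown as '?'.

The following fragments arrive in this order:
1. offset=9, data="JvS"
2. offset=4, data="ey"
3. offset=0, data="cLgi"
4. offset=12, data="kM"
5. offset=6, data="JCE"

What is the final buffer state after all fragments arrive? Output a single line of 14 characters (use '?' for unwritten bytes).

Answer: cLgieyJCEJvSkM

Derivation:
Fragment 1: offset=9 data="JvS" -> buffer=?????????JvS??
Fragment 2: offset=4 data="ey" -> buffer=????ey???JvS??
Fragment 3: offset=0 data="cLgi" -> buffer=cLgiey???JvS??
Fragment 4: offset=12 data="kM" -> buffer=cLgiey???JvSkM
Fragment 5: offset=6 data="JCE" -> buffer=cLgieyJCEJvSkM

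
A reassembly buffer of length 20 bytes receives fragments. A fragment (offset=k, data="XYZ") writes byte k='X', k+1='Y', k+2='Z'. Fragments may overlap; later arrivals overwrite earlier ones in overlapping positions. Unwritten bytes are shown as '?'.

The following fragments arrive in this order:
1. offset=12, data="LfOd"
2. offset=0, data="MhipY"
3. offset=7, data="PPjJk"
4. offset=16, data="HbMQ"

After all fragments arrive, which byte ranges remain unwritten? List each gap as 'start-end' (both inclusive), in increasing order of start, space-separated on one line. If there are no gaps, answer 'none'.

Fragment 1: offset=12 len=4
Fragment 2: offset=0 len=5
Fragment 3: offset=7 len=5
Fragment 4: offset=16 len=4
Gaps: 5-6

Answer: 5-6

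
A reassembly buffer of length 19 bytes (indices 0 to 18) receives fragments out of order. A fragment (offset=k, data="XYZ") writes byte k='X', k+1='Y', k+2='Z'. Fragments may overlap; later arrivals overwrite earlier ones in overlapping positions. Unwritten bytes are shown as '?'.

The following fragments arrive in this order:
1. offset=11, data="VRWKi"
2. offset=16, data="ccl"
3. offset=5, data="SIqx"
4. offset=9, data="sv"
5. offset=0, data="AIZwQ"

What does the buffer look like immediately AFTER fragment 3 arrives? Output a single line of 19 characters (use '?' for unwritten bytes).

Answer: ?????SIqx??VRWKiccl

Derivation:
Fragment 1: offset=11 data="VRWKi" -> buffer=???????????VRWKi???
Fragment 2: offset=16 data="ccl" -> buffer=???????????VRWKiccl
Fragment 3: offset=5 data="SIqx" -> buffer=?????SIqx??VRWKiccl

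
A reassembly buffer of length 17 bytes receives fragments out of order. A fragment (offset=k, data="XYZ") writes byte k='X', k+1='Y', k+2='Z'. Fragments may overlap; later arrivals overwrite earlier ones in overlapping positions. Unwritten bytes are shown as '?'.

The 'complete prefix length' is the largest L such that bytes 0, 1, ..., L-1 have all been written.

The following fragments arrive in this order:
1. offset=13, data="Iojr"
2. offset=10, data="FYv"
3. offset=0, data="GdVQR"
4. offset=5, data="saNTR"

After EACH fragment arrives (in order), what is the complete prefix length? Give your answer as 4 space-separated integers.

Answer: 0 0 5 17

Derivation:
Fragment 1: offset=13 data="Iojr" -> buffer=?????????????Iojr -> prefix_len=0
Fragment 2: offset=10 data="FYv" -> buffer=??????????FYvIojr -> prefix_len=0
Fragment 3: offset=0 data="GdVQR" -> buffer=GdVQR?????FYvIojr -> prefix_len=5
Fragment 4: offset=5 data="saNTR" -> buffer=GdVQRsaNTRFYvIojr -> prefix_len=17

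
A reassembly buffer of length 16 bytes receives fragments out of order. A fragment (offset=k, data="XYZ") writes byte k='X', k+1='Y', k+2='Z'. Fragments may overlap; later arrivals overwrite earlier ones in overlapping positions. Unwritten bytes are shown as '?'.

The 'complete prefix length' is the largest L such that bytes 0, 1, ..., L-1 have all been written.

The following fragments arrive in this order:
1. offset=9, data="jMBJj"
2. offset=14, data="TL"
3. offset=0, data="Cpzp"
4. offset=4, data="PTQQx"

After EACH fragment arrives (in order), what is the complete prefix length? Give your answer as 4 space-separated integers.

Answer: 0 0 4 16

Derivation:
Fragment 1: offset=9 data="jMBJj" -> buffer=?????????jMBJj?? -> prefix_len=0
Fragment 2: offset=14 data="TL" -> buffer=?????????jMBJjTL -> prefix_len=0
Fragment 3: offset=0 data="Cpzp" -> buffer=Cpzp?????jMBJjTL -> prefix_len=4
Fragment 4: offset=4 data="PTQQx" -> buffer=CpzpPTQQxjMBJjTL -> prefix_len=16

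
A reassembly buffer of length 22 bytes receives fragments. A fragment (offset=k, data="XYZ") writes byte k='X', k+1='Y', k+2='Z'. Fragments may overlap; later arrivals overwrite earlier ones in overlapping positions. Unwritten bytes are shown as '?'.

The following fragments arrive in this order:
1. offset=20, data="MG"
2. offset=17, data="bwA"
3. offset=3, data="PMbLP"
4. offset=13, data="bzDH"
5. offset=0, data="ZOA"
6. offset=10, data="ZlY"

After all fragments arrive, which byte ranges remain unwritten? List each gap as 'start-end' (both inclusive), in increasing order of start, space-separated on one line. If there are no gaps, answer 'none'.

Answer: 8-9

Derivation:
Fragment 1: offset=20 len=2
Fragment 2: offset=17 len=3
Fragment 3: offset=3 len=5
Fragment 4: offset=13 len=4
Fragment 5: offset=0 len=3
Fragment 6: offset=10 len=3
Gaps: 8-9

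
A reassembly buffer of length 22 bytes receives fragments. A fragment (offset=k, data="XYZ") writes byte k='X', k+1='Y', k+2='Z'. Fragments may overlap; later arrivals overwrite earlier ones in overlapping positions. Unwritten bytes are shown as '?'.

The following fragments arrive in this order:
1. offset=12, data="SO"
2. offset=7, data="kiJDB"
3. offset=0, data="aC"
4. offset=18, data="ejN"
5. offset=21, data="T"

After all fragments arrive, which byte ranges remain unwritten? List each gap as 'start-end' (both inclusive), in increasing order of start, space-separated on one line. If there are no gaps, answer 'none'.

Fragment 1: offset=12 len=2
Fragment 2: offset=7 len=5
Fragment 3: offset=0 len=2
Fragment 4: offset=18 len=3
Fragment 5: offset=21 len=1
Gaps: 2-6 14-17

Answer: 2-6 14-17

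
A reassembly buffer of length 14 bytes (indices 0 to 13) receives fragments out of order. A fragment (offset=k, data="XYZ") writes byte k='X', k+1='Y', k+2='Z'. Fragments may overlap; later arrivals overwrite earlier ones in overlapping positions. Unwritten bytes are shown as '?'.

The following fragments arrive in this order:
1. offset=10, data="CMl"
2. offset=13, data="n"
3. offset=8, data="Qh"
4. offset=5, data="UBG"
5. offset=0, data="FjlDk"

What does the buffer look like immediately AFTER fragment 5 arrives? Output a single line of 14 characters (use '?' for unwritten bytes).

Fragment 1: offset=10 data="CMl" -> buffer=??????????CMl?
Fragment 2: offset=13 data="n" -> buffer=??????????CMln
Fragment 3: offset=8 data="Qh" -> buffer=????????QhCMln
Fragment 4: offset=5 data="UBG" -> buffer=?????UBGQhCMln
Fragment 5: offset=0 data="FjlDk" -> buffer=FjlDkUBGQhCMln

Answer: FjlDkUBGQhCMln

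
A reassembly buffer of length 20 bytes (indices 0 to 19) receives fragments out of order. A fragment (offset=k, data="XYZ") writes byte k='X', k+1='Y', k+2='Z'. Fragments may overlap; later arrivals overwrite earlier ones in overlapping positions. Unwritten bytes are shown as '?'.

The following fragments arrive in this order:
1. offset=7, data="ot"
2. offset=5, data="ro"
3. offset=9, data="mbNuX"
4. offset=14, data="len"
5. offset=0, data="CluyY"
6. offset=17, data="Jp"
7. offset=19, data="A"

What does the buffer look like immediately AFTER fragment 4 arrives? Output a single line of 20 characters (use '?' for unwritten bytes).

Answer: ?????rootmbNuXlen???

Derivation:
Fragment 1: offset=7 data="ot" -> buffer=???????ot???????????
Fragment 2: offset=5 data="ro" -> buffer=?????root???????????
Fragment 3: offset=9 data="mbNuX" -> buffer=?????rootmbNuX??????
Fragment 4: offset=14 data="len" -> buffer=?????rootmbNuXlen???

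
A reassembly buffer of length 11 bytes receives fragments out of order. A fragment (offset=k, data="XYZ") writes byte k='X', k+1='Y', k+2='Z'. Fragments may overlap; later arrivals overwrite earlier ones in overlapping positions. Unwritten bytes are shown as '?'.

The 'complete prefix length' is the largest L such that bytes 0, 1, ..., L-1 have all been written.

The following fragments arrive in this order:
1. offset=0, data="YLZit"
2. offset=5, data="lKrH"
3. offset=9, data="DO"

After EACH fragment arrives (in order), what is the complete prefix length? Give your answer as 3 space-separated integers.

Fragment 1: offset=0 data="YLZit" -> buffer=YLZit?????? -> prefix_len=5
Fragment 2: offset=5 data="lKrH" -> buffer=YLZitlKrH?? -> prefix_len=9
Fragment 3: offset=9 data="DO" -> buffer=YLZitlKrHDO -> prefix_len=11

Answer: 5 9 11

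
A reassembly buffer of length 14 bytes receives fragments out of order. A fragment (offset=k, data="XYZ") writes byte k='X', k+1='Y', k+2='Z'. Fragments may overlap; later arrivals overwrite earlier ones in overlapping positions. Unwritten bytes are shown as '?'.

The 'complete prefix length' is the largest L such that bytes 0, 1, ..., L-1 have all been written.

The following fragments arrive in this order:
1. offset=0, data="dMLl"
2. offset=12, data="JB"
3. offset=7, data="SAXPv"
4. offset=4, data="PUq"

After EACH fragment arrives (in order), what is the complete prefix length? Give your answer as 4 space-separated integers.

Fragment 1: offset=0 data="dMLl" -> buffer=dMLl?????????? -> prefix_len=4
Fragment 2: offset=12 data="JB" -> buffer=dMLl????????JB -> prefix_len=4
Fragment 3: offset=7 data="SAXPv" -> buffer=dMLl???SAXPvJB -> prefix_len=4
Fragment 4: offset=4 data="PUq" -> buffer=dMLlPUqSAXPvJB -> prefix_len=14

Answer: 4 4 4 14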